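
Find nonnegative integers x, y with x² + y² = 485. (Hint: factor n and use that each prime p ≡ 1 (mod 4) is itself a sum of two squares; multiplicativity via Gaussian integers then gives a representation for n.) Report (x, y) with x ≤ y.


Step 1: Factor n = 485 = 5 · 97.
Step 2: Check the mod-4 condition on each prime factor: 5 ≡ 1 (mod 4), exponent 1; 97 ≡ 1 (mod 4), exponent 1.
All primes ≡ 3 (mod 4) appear to even exponent (or don't appear), so by the two-squares theorem n IS expressible as a sum of two squares.
Step 3: Build a representation. Here n = 5 · 97 is a product of primes ≡ 1 (mod 4). Each prime p ≡ 1 (mod 4) is itself a sum of two squares; find a² by testing p − a² for a perfect square:
  5: 5 − 1² = 4 = 2² ⇒ 5 = 1² + 2².
  97: 97 − 1² = 96, 97 − 2² = 93, 97 − 3² = 88, 97 − 4² = 81 = 9² ⇒ 97 = 4² + 9².
  Combine using the Brahmagupta–Fibonacci identity (a² + b²)(c² + d²) = (ac − bd)² + (ad + bc)² = (ac + bd)² + (ad − bc)²:
  5 · 97 = 485: from (1² + 2²)(4² + 9²), take (1·4 − 2·9, 1·9 + 2·4) = (4 − 18, 9 + 8) = (-14, 17); dropping signs (only squares matter) gives (14, 17); check 14² + 17² = 196 + 289 = 485 ✓.
Step 4: Order so x ≤ y and verify: 14² + 17² = 196 + 289 = 485 = n. ✓

n = 485 = 14² + 17² (one valid representation with x ≤ y).


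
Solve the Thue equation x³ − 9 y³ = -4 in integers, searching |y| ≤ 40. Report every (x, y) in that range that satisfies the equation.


The equation is x³ - 9y³ = -4. For fixed y, x³ = 9·y³ − 4, so a solution requires the RHS to be a perfect cube.
Strategy: iterate y from -40 to 40, compute RHS = 9·y³ − 4, and check whether it is a (positive or negative) perfect cube.
Check small values of y:
  y = 0: RHS = -4 is not a perfect cube.
  y = 1: RHS = 5 is not a perfect cube.
  y = -1: RHS = -13 is not a perfect cube.
  y = 2: RHS = 68 is not a perfect cube.
  y = -2: RHS = -76 is not a perfect cube.
  y = 3: RHS = 239 is not a perfect cube.
  y = -3: RHS = -247 is not a perfect cube.
Continuing the search up to |y| = 40 finds no solutions either.
No (x, y) in the scanned range satisfies the equation.

No integer solutions with |y| ≤ 40.


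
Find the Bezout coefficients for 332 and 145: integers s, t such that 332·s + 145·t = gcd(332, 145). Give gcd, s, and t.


Euclidean algorithm on (332, 145) — divide until remainder is 0:
  332 = 2 · 145 + 42
  145 = 3 · 42 + 19
  42 = 2 · 19 + 4
  19 = 4 · 4 + 3
  4 = 1 · 3 + 1
  3 = 3 · 1 + 0
gcd(332, 145) = 1.
Track Bezout coefficients alongside the remainders: start with r₀ = 332 = a·1 + b·0 (s = 1, t = 0) and r₁ = 145 = a·0 + b·1 (s = 0, t = 1); each new remainder r_{k+1} = r_{k-1} − q_k·r_k inherits s_{k+1} = s_{k-1} − q_k·s_k, t_{k+1} = t_{k-1} − q_k·t_k, so r_k = a·s_k + b·t_k at every step:
  q = 2: r = 42, s = 1 − 2·0 = 1, t = 0 − 2·1 = -2  (check: 332·1 + 145·(-2) = 42)
  q = 3: r = 19, s = 0 − 3·1 = -3, t = 1 − 3·(-2) = 7  (check: 332·(-3) + 145·7 = 19)
  q = 2: r = 4, s = 1 − 2·(-3) = 7, t = -2 − 2·7 = -16  (check: 332·7 + 145·(-16) = 4)
  q = 4: r = 3, s = -3 − 4·7 = -31, t = 7 − 4·(-16) = 71  (check: 332·(-31) + 145·71 = 3)
  q = 1: r = 1, s = 7 − 1·(-31) = 38, t = -16 − 1·71 = -87  (check: 332·38 + 145·(-87) = 1)
The row with r = 1 (the gcd) gives the Bezout coefficients s = 38, t = -87.
Result: 332 · (38) + 145 · (-87) = 1.

gcd(332, 145) = 1; s = 38, t = -87 (check: 332·38 + 145·(-87) = 1).


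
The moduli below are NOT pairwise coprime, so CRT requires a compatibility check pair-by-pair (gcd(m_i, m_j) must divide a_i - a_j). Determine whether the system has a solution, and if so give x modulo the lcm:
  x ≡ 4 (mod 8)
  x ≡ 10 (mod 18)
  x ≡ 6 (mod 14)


Moduli 8, 18, 14 are not pairwise coprime, so CRT works modulo lcm(m_i) when all pairwise compatibility conditions hold.
Pairwise compatibility: gcd(m_i, m_j) must divide a_i - a_j for every pair.
Merge one congruence at a time:
  Start: x ≡ 4 (mod 8).
  Combine with x ≡ 10 (mod 18): gcd(8, 18) = 2; 10 - 4 = 6, which IS divisible by 2, so compatible.
    Write x = 4 + 8·t and substitute into x ≡ 10 (mod 18): 8·t ≡ 10 − 4 = 6 (mod 18).
    Divide the congruence (and modulus) by g = 2: 4·t ≡ 3 (mod 9).
    The inverse of 4 mod 9 is 7 (since 4·7 = 28 = 3·9 + 1), so t ≡ 7·3 = 21 ≡ 3 (mod 9).
    Then x = 4 + 8·3 = 28, valid modulo lcm(8, 18) = 72: x ≡ 28 (mod 72).
  Combine with x ≡ 6 (mod 14): gcd(72, 14) = 2; 6 - 28 = -22, which IS divisible by 2, so compatible.
    Write x = 28 + 72·t and substitute into x ≡ 6 (mod 14): 72·t ≡ 6 − 28 = -22 (mod 14).
    Divide the congruence (and modulus) by g = 2: 36·t ≡ -11 (mod 7).
    Reduce coefficients mod 7: 1·t ≡ 3 (mod 7).
    So t ≡ 3 (mod 7).
    Then x = 28 + 72·3 = 244, valid modulo lcm(72, 14) = 504: x ≡ 244 (mod 504).
Verify: 244 mod 8 = 4, 244 mod 18 = 10, 244 mod 14 = 6.

x ≡ 244 (mod 504).


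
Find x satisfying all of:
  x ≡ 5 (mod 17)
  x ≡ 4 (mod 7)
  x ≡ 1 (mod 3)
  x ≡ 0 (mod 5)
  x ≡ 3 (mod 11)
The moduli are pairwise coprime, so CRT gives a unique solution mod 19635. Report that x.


Product of moduli M = 17 · 7 · 3 · 5 · 11 = 19635.
Merge one congruence at a time:
  Start: x ≡ 5 (mod 17).
  Combine with x ≡ 4 (mod 7); new modulus lcm = 119.
    Write x = 5 + 17·t and substitute into x ≡ 4 (mod 7): 17·t ≡ 4 − 5 = -1 (mod 7).
    Reduce coefficients mod 7: 3·t ≡ 6 (mod 7).
    The inverse of 3 mod 7 is 5 (since 3·5 = 15 = 2·7 + 1), so t ≡ 5·6 = 30 ≡ 2 (mod 7).
    Then x = 5 + 17·2 = 39, valid modulo lcm(17, 7) = 119: x ≡ 39 (mod 119).
  Combine with x ≡ 1 (mod 3); new modulus lcm = 357.
    Write x = 39 + 119·t and substitute into x ≡ 1 (mod 3): 119·t ≡ 1 − 39 = -38 (mod 3).
    Reduce coefficients mod 3: 2·t ≡ 1 (mod 3).
    The inverse of 2 mod 3 is 2 (since 2·2 = 4 = 1·3 + 1), so t ≡ 2·1 = 2 ≡ 2 (mod 3).
    Then x = 39 + 119·2 = 277, valid modulo lcm(119, 3) = 357: x ≡ 277 (mod 357).
  Combine with x ≡ 0 (mod 5); new modulus lcm = 1785.
    Write x = 277 + 357·t and substitute into x ≡ 0 (mod 5): 357·t ≡ 0 − 277 = -277 (mod 5).
    Reduce coefficients mod 5: 2·t ≡ 3 (mod 5).
    The inverse of 2 mod 5 is 3 (since 2·3 = 6 = 1·5 + 1), so t ≡ 3·3 = 9 ≡ 4 (mod 5).
    Then x = 277 + 357·4 = 1705, valid modulo lcm(357, 5) = 1785: x ≡ 1705 (mod 1785).
  Combine with x ≡ 3 (mod 11); new modulus lcm = 19635.
    Write x = 1705 + 1785·t and substitute into x ≡ 3 (mod 11): 1785·t ≡ 3 − 1705 = -1702 (mod 11).
    Reduce coefficients mod 11: 3·t ≡ 3 (mod 11).
    The inverse of 3 mod 11 is 4 (since 3·4 = 12 = 1·11 + 1), so t ≡ 4·3 = 12 ≡ 1 (mod 11).
    Then x = 1705 + 1785·1 = 3490, valid modulo lcm(1785, 11) = 19635: x ≡ 3490 (mod 19635).
Verify against each original: 3490 mod 17 = 5, 3490 mod 7 = 4, 3490 mod 3 = 1, 3490 mod 5 = 0, 3490 mod 11 = 3.

x ≡ 3490 (mod 19635).


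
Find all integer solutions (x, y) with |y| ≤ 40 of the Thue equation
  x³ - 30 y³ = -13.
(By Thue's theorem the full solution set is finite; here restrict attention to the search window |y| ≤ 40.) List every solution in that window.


The equation is x³ - 30y³ = -13. For fixed y, x³ = 30·y³ − 13, so a solution requires the RHS to be a perfect cube.
Strategy: iterate y from -40 to 40, compute RHS = 30·y³ − 13, and check whether it is a (positive or negative) perfect cube.
Check small values of y:
  y = 0: RHS = -13 is not a perfect cube.
  y = 1: RHS = 17 is not a perfect cube.
  y = -1: RHS = -43 is not a perfect cube.
  y = 2: RHS = 227 is not a perfect cube.
  y = -2: RHS = -253 is not a perfect cube.
  y = 3: RHS = 797 is not a perfect cube.
  y = -3: RHS = -823 is not a perfect cube.
Continuing the search up to |y| = 40 finds no solutions either.
No (x, y) in the scanned range satisfies the equation.

No integer solutions with |y| ≤ 40.


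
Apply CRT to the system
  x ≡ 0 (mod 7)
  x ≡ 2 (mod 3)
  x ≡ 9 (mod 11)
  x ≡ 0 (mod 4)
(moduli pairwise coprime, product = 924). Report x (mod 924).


Product of moduli M = 7 · 3 · 11 · 4 = 924.
Merge one congruence at a time:
  Start: x ≡ 0 (mod 7).
  Combine with x ≡ 2 (mod 3); new modulus lcm = 21.
    Write x = 0 + 7·t and substitute into x ≡ 2 (mod 3): 7·t ≡ 2 − 0 = 2 (mod 3).
    Reduce coefficients mod 3: 1·t ≡ 2 (mod 3).
    So t ≡ 2 (mod 3).
    Then x = 0 + 7·2 = 14, valid modulo lcm(7, 3) = 21: x ≡ 14 (mod 21).
  Combine with x ≡ 9 (mod 11); new modulus lcm = 231.
    Write x = 14 + 21·t and substitute into x ≡ 9 (mod 11): 21·t ≡ 9 − 14 = -5 (mod 11).
    Reduce coefficients mod 11: 10·t ≡ 6 (mod 11).
    The inverse of 10 mod 11 is 10 (since 10·10 = 100 = 9·11 + 1), so t ≡ 10·6 = 60 ≡ 5 (mod 11).
    Then x = 14 + 21·5 = 119, valid modulo lcm(21, 11) = 231: x ≡ 119 (mod 231).
  Combine with x ≡ 0 (mod 4); new modulus lcm = 924.
    Write x = 119 + 231·t and substitute into x ≡ 0 (mod 4): 231·t ≡ 0 − 119 = -119 (mod 4).
    Reduce coefficients mod 4: 3·t ≡ 1 (mod 4).
    The inverse of 3 mod 4 is 3 (since 3·3 = 9 = 2·4 + 1), so t ≡ 3·1 = 3 ≡ 3 (mod 4).
    Then x = 119 + 231·3 = 812, valid modulo lcm(231, 4) = 924: x ≡ 812 (mod 924).
Verify against each original: 812 mod 7 = 0, 812 mod 3 = 2, 812 mod 11 = 9, 812 mod 4 = 0.

x ≡ 812 (mod 924).


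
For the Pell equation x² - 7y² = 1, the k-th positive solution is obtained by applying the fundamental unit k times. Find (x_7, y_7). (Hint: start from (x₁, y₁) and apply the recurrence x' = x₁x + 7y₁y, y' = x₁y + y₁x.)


Step 1: Find the fundamental solution (x₁, y₁) of x² - 7y² = 1.
  Expand √7 as a continued fraction. a₀ = ⌊√7⌋ = 2; iterate m_{k+1} = d_k·a_k − m_k, d_{k+1} = (7 − m_{k+1}²)/d_k, a_{k+1} = ⌊(a₀ + m_{k+1})/d_{k+1}⌋ (starting m₀ = 0, d₀ = 1), with convergents p_k = a_k·p_{k-1} + p_{k-2}, q_k = a_k·q_{k-1} + q_{k-2} (p₋₁ = 1, q₋₁ = 0):
  k = 0: a₀ = 2; p₀/q₀ = 2/1; p₀² − 7·q₀² = 4 − 7 = -3.
  k = 1: m = 2, d = 3, a = ⌊(2 + 2)/3⌋ = 1; p/q = (1·2 + 1)/(1·1 + 0) = 3/1; p² − 7·q² = 9 − 7 = 2.
  k = 2: m = 1, d = 2, a = ⌊(2 + 1)/2⌋ = 1; p/q = (1·3 + 2)/(1·1 + 1) = 5/2; p² − 7·q² = 25 − 28 = -3.
  k = 3: m = 1, d = 3, a = ⌊(2 + 1)/3⌋ = 1; p/q = (1·5 + 3)/(1·2 + 1) = 8/3; p² − 7·q² = 64 − 63 = 1.
  The first convergent with p² − 7·q² = 1 gives the fundamental solution (x₁, y₁) = (8, 3).
Step 2: Apply the recurrence (x_{n+1}, y_{n+1}) = (x₁x_n + 7y₁y_n, x₁y_n + y₁x_n) repeatedly.
  From (x_1, y_1) = (8, 3): x_2 = 8·8 + 7·3·3 = 127; y_2 = 8·3 + 3·8 = 48.
  From (x_2, y_2) = (127, 48): x_3 = 8·127 + 7·3·48 = 2024; y_3 = 8·48 + 3·127 = 765.
  From (x_3, y_3) = (2024, 765): x_4 = 8·2024 + 7·3·765 = 32257; y_4 = 8·765 + 3·2024 = 12192.
  From (x_4, y_4) = (32257, 12192): x_5 = 8·32257 + 7·3·12192 = 514088; y_5 = 8·12192 + 3·32257 = 194307.
  From (x_5, y_5) = (514088, 194307): x_6 = 8·514088 + 7·3·194307 = 8193151; y_6 = 8·194307 + 3·514088 = 3096720.
  From (x_6, y_6) = (8193151, 3096720): x_7 = 8·8193151 + 7·3·3096720 = 130576328; y_7 = 8·3096720 + 3·8193151 = 49353213.
Step 3: Verify x_7² - 7·y_7² = 17050177433963584 - 17050177433963583 = 1 (should be 1). ✓

(x_1, y_1) = (8, 3); (x_7, y_7) = (130576328, 49353213).


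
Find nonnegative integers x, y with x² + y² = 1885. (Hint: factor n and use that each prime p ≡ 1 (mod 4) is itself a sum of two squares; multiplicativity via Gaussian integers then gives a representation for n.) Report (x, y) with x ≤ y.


Step 1: Factor n = 1885 = 5 · 13 · 29.
Step 2: Check the mod-4 condition on each prime factor: 5 ≡ 1 (mod 4), exponent 1; 13 ≡ 1 (mod 4), exponent 1; 29 ≡ 1 (mod 4), exponent 1.
All primes ≡ 3 (mod 4) appear to even exponent (or don't appear), so by the two-squares theorem n IS expressible as a sum of two squares.
Step 3: Build a representation. Here n = 5 · 13 · 29 is a product of primes ≡ 1 (mod 4). Each prime p ≡ 1 (mod 4) is itself a sum of two squares; find a² by testing p − a² for a perfect square:
  5: 5 − 1² = 4 = 2² ⇒ 5 = 1² + 2².
  13: 13 − 1² = 12, 13 − 2² = 9 = 3² ⇒ 13 = 2² + 3².
  29: 29 − 1² = 28, 29 − 2² = 25 = 5² ⇒ 29 = 2² + 5².
  Combine using the Brahmagupta–Fibonacci identity (a² + b²)(c² + d²) = (ac − bd)² + (ad + bc)² = (ac + bd)² + (ad − bc)²:
  5 · 13 = 65: from (1² + 2²)(2² + 3²), take (1·2 − 2·3, 1·3 + 2·2) = (2 − 6, 3 + 4) = (-4, 7); dropping signs (only squares matter) gives (4, 7); check 4² + 7² = 16 + 49 = 65 ✓.
  65 · 29 = 1885: from (4² + 7²)(2² + 5²), take (4·2 − 7·5, 4·5 + 7·2) = (8 − 35, 20 + 14) = (-27, 34); dropping signs (only squares matter) gives (27, 34); check 27² + 34² = 729 + 1156 = 1885 ✓.
Step 4: Order so x ≤ y and verify: 27² + 34² = 729 + 1156 = 1885 = n. ✓

n = 1885 = 27² + 34² (one valid representation with x ≤ y).


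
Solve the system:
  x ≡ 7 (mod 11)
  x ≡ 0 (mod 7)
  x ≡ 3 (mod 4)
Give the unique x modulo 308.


Moduli 11, 7, 4 are pairwise coprime; by CRT there is a unique solution modulo M = 11 · 7 · 4 = 308.
Solve pairwise, accumulating the modulus:
  Start with x ≡ 7 (mod 11).
  Combine with x ≡ 0 (mod 7): since gcd(11, 7) = 1, we get a unique residue mod 77.
    Write x = 7 + 11·t and substitute into x ≡ 0 (mod 7): 11·t ≡ 0 − 7 = -7 (mod 7).
    Reduce coefficients mod 7: 4·t ≡ 0 (mod 7).
    The inverse of 4 mod 7 is 2 (since 4·2 = 8 = 1·7 + 1), so t ≡ 2·0 = 0 ≡ 0 (mod 7).
    Then x = 7 + 11·0 = 7, valid modulo lcm(11, 7) = 77: x ≡ 7 (mod 77).
  Combine with x ≡ 3 (mod 4): since gcd(77, 4) = 1, we get a unique residue mod 308.
    Write x = 7 + 77·t and substitute into x ≡ 3 (mod 4): 77·t ≡ 3 − 7 = -4 (mod 4).
    Reduce coefficients mod 4: 1·t ≡ 0 (mod 4).
    So t ≡ 0 (mod 4).
    Then x = 7 + 77·0 = 7, valid modulo lcm(77, 4) = 308: x ≡ 7 (mod 308).
Verify: 7 mod 11 = 7 ✓, 7 mod 7 = 0 ✓, 7 mod 4 = 3 ✓.

x ≡ 7 (mod 308).


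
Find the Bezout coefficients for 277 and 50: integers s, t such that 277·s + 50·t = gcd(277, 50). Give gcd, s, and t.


Euclidean algorithm on (277, 50) — divide until remainder is 0:
  277 = 5 · 50 + 27
  50 = 1 · 27 + 23
  27 = 1 · 23 + 4
  23 = 5 · 4 + 3
  4 = 1 · 3 + 1
  3 = 3 · 1 + 0
gcd(277, 50) = 1.
Track Bezout coefficients alongside the remainders: start with r₀ = 277 = a·1 + b·0 (s = 1, t = 0) and r₁ = 50 = a·0 + b·1 (s = 0, t = 1); each new remainder r_{k+1} = r_{k-1} − q_k·r_k inherits s_{k+1} = s_{k-1} − q_k·s_k, t_{k+1} = t_{k-1} − q_k·t_k, so r_k = a·s_k + b·t_k at every step:
  q = 5: r = 27, s = 1 − 5·0 = 1, t = 0 − 5·1 = -5  (check: 277·1 + 50·(-5) = 27)
  q = 1: r = 23, s = 0 − 1·1 = -1, t = 1 − 1·(-5) = 6  (check: 277·(-1) + 50·6 = 23)
  q = 1: r = 4, s = 1 − 1·(-1) = 2, t = -5 − 1·6 = -11  (check: 277·2 + 50·(-11) = 4)
  q = 5: r = 3, s = -1 − 5·2 = -11, t = 6 − 5·(-11) = 61  (check: 277·(-11) + 50·61 = 3)
  q = 1: r = 1, s = 2 − 1·(-11) = 13, t = -11 − 1·61 = -72  (check: 277·13 + 50·(-72) = 1)
The row with r = 1 (the gcd) gives the Bezout coefficients s = 13, t = -72.
Result: 277 · (13) + 50 · (-72) = 1.

gcd(277, 50) = 1; s = 13, t = -72 (check: 277·13 + 50·(-72) = 1).


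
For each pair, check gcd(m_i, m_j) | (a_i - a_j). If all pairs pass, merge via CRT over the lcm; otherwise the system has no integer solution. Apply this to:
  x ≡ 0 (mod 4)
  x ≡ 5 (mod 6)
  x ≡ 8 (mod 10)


Moduli 4, 6, 10 are not pairwise coprime, so CRT works modulo lcm(m_i) when all pairwise compatibility conditions hold.
Pairwise compatibility: gcd(m_i, m_j) must divide a_i - a_j for every pair.
Merge one congruence at a time:
  Start: x ≡ 0 (mod 4).
  Combine with x ≡ 5 (mod 6): gcd(4, 6) = 2, and 5 - 0 = 5 is NOT divisible by 2.
    ⇒ system is inconsistent (no integer solution).

No solution (the system is inconsistent).


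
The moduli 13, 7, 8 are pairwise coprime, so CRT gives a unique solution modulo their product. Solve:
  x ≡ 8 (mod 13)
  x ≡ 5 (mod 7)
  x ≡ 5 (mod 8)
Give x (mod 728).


Moduli 13, 7, 8 are pairwise coprime; by CRT there is a unique solution modulo M = 13 · 7 · 8 = 728.
Solve pairwise, accumulating the modulus:
  Start with x ≡ 8 (mod 13).
  Combine with x ≡ 5 (mod 7): since gcd(13, 7) = 1, we get a unique residue mod 91.
    Write x = 8 + 13·t and substitute into x ≡ 5 (mod 7): 13·t ≡ 5 − 8 = -3 (mod 7).
    Reduce coefficients mod 7: 6·t ≡ 4 (mod 7).
    The inverse of 6 mod 7 is 6 (since 6·6 = 36 = 5·7 + 1), so t ≡ 6·4 = 24 ≡ 3 (mod 7).
    Then x = 8 + 13·3 = 47, valid modulo lcm(13, 7) = 91: x ≡ 47 (mod 91).
  Combine with x ≡ 5 (mod 8): since gcd(91, 8) = 1, we get a unique residue mod 728.
    Write x = 47 + 91·t and substitute into x ≡ 5 (mod 8): 91·t ≡ 5 − 47 = -42 (mod 8).
    Reduce coefficients mod 8: 3·t ≡ 6 (mod 8).
    The inverse of 3 mod 8 is 3 (since 3·3 = 9 = 1·8 + 1), so t ≡ 3·6 = 18 ≡ 2 (mod 8).
    Then x = 47 + 91·2 = 229, valid modulo lcm(91, 8) = 728: x ≡ 229 (mod 728).
Verify: 229 mod 13 = 8 ✓, 229 mod 7 = 5 ✓, 229 mod 8 = 5 ✓.

x ≡ 229 (mod 728).


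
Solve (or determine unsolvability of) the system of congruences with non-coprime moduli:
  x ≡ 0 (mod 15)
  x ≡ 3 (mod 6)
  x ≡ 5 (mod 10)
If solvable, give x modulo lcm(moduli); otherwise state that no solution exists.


Moduli 15, 6, 10 are not pairwise coprime, so CRT works modulo lcm(m_i) when all pairwise compatibility conditions hold.
Pairwise compatibility: gcd(m_i, m_j) must divide a_i - a_j for every pair.
Merge one congruence at a time:
  Start: x ≡ 0 (mod 15).
  Combine with x ≡ 3 (mod 6): gcd(15, 6) = 3; 3 - 0 = 3, which IS divisible by 3, so compatible.
    Write x = 0 + 15·t and substitute into x ≡ 3 (mod 6): 15·t ≡ 3 − 0 = 3 (mod 6).
    Divide the congruence (and modulus) by g = 3: 5·t ≡ 1 (mod 2).
    Reduce coefficients mod 2: 1·t ≡ 1 (mod 2).
    So t ≡ 1 (mod 2).
    Then x = 0 + 15·1 = 15, valid modulo lcm(15, 6) = 30: x ≡ 15 (mod 30).
  Combine with x ≡ 5 (mod 10): gcd(30, 10) = 10; 5 - 15 = -10, which IS divisible by 10, so compatible.
    Write x = 15 + 30·t and substitute into x ≡ 5 (mod 10): 30·t ≡ 5 − 15 = -10 (mod 10).
    Divide the congruence (and modulus) by g = 10: 3·t ≡ -1 (mod 1).
    Modulo 1 every t works; take t = 0.
    Then x = 15 + 30·0 = 15, valid modulo lcm(30, 10) = 30: x ≡ 15 (mod 30).
Verify: 15 mod 15 = 0, 15 mod 6 = 3, 15 mod 10 = 5.

x ≡ 15 (mod 30).


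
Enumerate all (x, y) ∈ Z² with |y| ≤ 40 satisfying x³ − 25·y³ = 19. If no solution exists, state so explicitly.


The equation is x³ - 25y³ = 19. For fixed y, x³ = 25·y³ + 19, so a solution requires the RHS to be a perfect cube.
Strategy: iterate y from -40 to 40, compute RHS = 25·y³ + 19, and check whether it is a (positive or negative) perfect cube.
Check small values of y:
  y = 0: RHS = 19 is not a perfect cube.
  y = 1: RHS = 44 is not a perfect cube.
  y = -1: RHS = -6 is not a perfect cube.
  y = 2: RHS = 219 is not a perfect cube.
  y = -2: RHS = -181 is not a perfect cube.
  y = 3: RHS = 694 is not a perfect cube.
  y = -3: RHS = -656 is not a perfect cube.
Continuing the search up to |y| = 40 finds no solutions either.
No (x, y) in the scanned range satisfies the equation.

No integer solutions with |y| ≤ 40.


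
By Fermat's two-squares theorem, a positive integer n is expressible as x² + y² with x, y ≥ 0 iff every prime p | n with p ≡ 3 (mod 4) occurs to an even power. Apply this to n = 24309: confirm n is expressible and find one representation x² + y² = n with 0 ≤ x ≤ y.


Step 1: Factor n = 24309 = 3^2 · 37 · 73.
Step 2: Check the mod-4 condition on each prime factor: 3 ≡ 3 (mod 4), exponent 2 (must be even); 37 ≡ 1 (mod 4), exponent 1; 73 ≡ 1 (mod 4), exponent 1.
All primes ≡ 3 (mod 4) appear to even exponent (or don't appear), so by the two-squares theorem n IS expressible as a sum of two squares.
Step 3: Build a representation. Group n = k² · m with k = 3 and m = 37 · 73 = 2701 (a product of primes ≡ 1 (mod 4)); a representation of m scales to one of n via (k·x)² + (k·y)² = k²(x² + y²). Each prime p ≡ 1 (mod 4) is itself a sum of two squares; find a² by testing p − a² for a perfect square:
  37: 37 − 1² = 36 = 6² ⇒ 37 = 1² + 6².
  73: 73 − 1² = 72, 73 − 2² = 69, 73 − 3² = 64 = 8² ⇒ 73 = 3² + 8².
  Combine using the Brahmagupta–Fibonacci identity (a² + b²)(c² + d²) = (ac − bd)² + (ad + bc)² = (ac + bd)² + (ad − bc)²:
  37 · 73 = 2701: from (1² + 6²)(3² + 8²), take (1·3 − 6·8, 1·8 + 6·3) = (3 − 48, 8 + 18) = (-45, 26); dropping signs (only squares matter) gives (45, 26); check 45² + 26² = 2025 + 676 = 2701 ✓.
  Scale by k = 3: (3·45, 3·26) = (135, 78).
Step 4: Order so x ≤ y and verify: 78² + 135² = 6084 + 18225 = 24309 = n. ✓

n = 24309 = 78² + 135² (one valid representation with x ≤ y).


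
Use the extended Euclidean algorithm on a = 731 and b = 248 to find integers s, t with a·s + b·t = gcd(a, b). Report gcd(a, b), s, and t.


Euclidean algorithm on (731, 248) — divide until remainder is 0:
  731 = 2 · 248 + 235
  248 = 1 · 235 + 13
  235 = 18 · 13 + 1
  13 = 13 · 1 + 0
gcd(731, 248) = 1.
Track Bezout coefficients alongside the remainders: start with r₀ = 731 = a·1 + b·0 (s = 1, t = 0) and r₁ = 248 = a·0 + b·1 (s = 0, t = 1); each new remainder r_{k+1} = r_{k-1} − q_k·r_k inherits s_{k+1} = s_{k-1} − q_k·s_k, t_{k+1} = t_{k-1} − q_k·t_k, so r_k = a·s_k + b·t_k at every step:
  q = 2: r = 235, s = 1 − 2·0 = 1, t = 0 − 2·1 = -2  (check: 731·1 + 248·(-2) = 235)
  q = 1: r = 13, s = 0 − 1·1 = -1, t = 1 − 1·(-2) = 3  (check: 731·(-1) + 248·3 = 13)
  q = 18: r = 1, s = 1 − 18·(-1) = 19, t = -2 − 18·3 = -56  (check: 731·19 + 248·(-56) = 1)
The row with r = 1 (the gcd) gives the Bezout coefficients s = 19, t = -56.
Result: 731 · (19) + 248 · (-56) = 1.

gcd(731, 248) = 1; s = 19, t = -56 (check: 731·19 + 248·(-56) = 1).


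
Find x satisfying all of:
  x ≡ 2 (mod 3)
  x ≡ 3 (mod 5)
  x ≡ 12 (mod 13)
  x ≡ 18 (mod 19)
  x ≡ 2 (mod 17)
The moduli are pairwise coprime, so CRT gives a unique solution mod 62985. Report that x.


Product of moduli M = 3 · 5 · 13 · 19 · 17 = 62985.
Merge one congruence at a time:
  Start: x ≡ 2 (mod 3).
  Combine with x ≡ 3 (mod 5); new modulus lcm = 15.
    Write x = 2 + 3·t and substitute into x ≡ 3 (mod 5): 3·t ≡ 3 − 2 = 1 (mod 5).
    The inverse of 3 mod 5 is 2 (since 3·2 = 6 = 1·5 + 1), so t ≡ 2·1 = 2 ≡ 2 (mod 5).
    Then x = 2 + 3·2 = 8, valid modulo lcm(3, 5) = 15: x ≡ 8 (mod 15).
  Combine with x ≡ 12 (mod 13); new modulus lcm = 195.
    Write x = 8 + 15·t and substitute into x ≡ 12 (mod 13): 15·t ≡ 12 − 8 = 4 (mod 13).
    Reduce coefficients mod 13: 2·t ≡ 4 (mod 13).
    The inverse of 2 mod 13 is 7 (since 2·7 = 14 = 1·13 + 1), so t ≡ 7·4 = 28 ≡ 2 (mod 13).
    Then x = 8 + 15·2 = 38, valid modulo lcm(15, 13) = 195: x ≡ 38 (mod 195).
  Combine with x ≡ 18 (mod 19); new modulus lcm = 3705.
    Write x = 38 + 195·t and substitute into x ≡ 18 (mod 19): 195·t ≡ 18 − 38 = -20 (mod 19).
    Reduce coefficients mod 19: 5·t ≡ 18 (mod 19).
    The inverse of 5 mod 19 is 4 (since 5·4 = 20 = 1·19 + 1), so t ≡ 4·18 = 72 ≡ 15 (mod 19).
    Then x = 38 + 195·15 = 2963, valid modulo lcm(195, 19) = 3705: x ≡ 2963 (mod 3705).
  Combine with x ≡ 2 (mod 17); new modulus lcm = 62985.
    Write x = 2963 + 3705·t and substitute into x ≡ 2 (mod 17): 3705·t ≡ 2 − 2963 = -2961 (mod 17).
    Reduce coefficients mod 17: 16·t ≡ 14 (mod 17).
    The inverse of 16 mod 17 is 16 (since 16·16 = 256 = 15·17 + 1), so t ≡ 16·14 = 224 ≡ 3 (mod 17).
    Then x = 2963 + 3705·3 = 14078, valid modulo lcm(3705, 17) = 62985: x ≡ 14078 (mod 62985).
Verify against each original: 14078 mod 3 = 2, 14078 mod 5 = 3, 14078 mod 13 = 12, 14078 mod 19 = 18, 14078 mod 17 = 2.

x ≡ 14078 (mod 62985).


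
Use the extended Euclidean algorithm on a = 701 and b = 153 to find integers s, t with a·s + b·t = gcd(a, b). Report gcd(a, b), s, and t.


Euclidean algorithm on (701, 153) — divide until remainder is 0:
  701 = 4 · 153 + 89
  153 = 1 · 89 + 64
  89 = 1 · 64 + 25
  64 = 2 · 25 + 14
  25 = 1 · 14 + 11
  14 = 1 · 11 + 3
  11 = 3 · 3 + 2
  3 = 1 · 2 + 1
  2 = 2 · 1 + 0
gcd(701, 153) = 1.
Track Bezout coefficients alongside the remainders: start with r₀ = 701 = a·1 + b·0 (s = 1, t = 0) and r₁ = 153 = a·0 + b·1 (s = 0, t = 1); each new remainder r_{k+1} = r_{k-1} − q_k·r_k inherits s_{k+1} = s_{k-1} − q_k·s_k, t_{k+1} = t_{k-1} − q_k·t_k, so r_k = a·s_k + b·t_k at every step:
  q = 4: r = 89, s = 1 − 4·0 = 1, t = 0 − 4·1 = -4  (check: 701·1 + 153·(-4) = 89)
  q = 1: r = 64, s = 0 − 1·1 = -1, t = 1 − 1·(-4) = 5  (check: 701·(-1) + 153·5 = 64)
  q = 1: r = 25, s = 1 − 1·(-1) = 2, t = -4 − 1·5 = -9  (check: 701·2 + 153·(-9) = 25)
  q = 2: r = 14, s = -1 − 2·2 = -5, t = 5 − 2·(-9) = 23  (check: 701·(-5) + 153·23 = 14)
  q = 1: r = 11, s = 2 − 1·(-5) = 7, t = -9 − 1·23 = -32  (check: 701·7 + 153·(-32) = 11)
  q = 1: r = 3, s = -5 − 1·7 = -12, t = 23 − 1·(-32) = 55  (check: 701·(-12) + 153·55 = 3)
  q = 3: r = 2, s = 7 − 3·(-12) = 43, t = -32 − 3·55 = -197  (check: 701·43 + 153·(-197) = 2)
  q = 1: r = 1, s = -12 − 1·43 = -55, t = 55 − 1·(-197) = 252  (check: 701·(-55) + 153·252 = 1)
The row with r = 1 (the gcd) gives the Bezout coefficients s = -55, t = 252.
Result: 701 · (-55) + 153 · (252) = 1.

gcd(701, 153) = 1; s = -55, t = 252 (check: 701·(-55) + 153·252 = 1).


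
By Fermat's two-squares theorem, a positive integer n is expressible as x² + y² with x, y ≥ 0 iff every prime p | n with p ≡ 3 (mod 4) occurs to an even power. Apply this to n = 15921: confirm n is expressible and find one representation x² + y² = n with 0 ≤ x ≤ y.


Step 1: Factor n = 15921 = 3^2 · 29 · 61.
Step 2: Check the mod-4 condition on each prime factor: 3 ≡ 3 (mod 4), exponent 2 (must be even); 29 ≡ 1 (mod 4), exponent 1; 61 ≡ 1 (mod 4), exponent 1.
All primes ≡ 3 (mod 4) appear to even exponent (or don't appear), so by the two-squares theorem n IS expressible as a sum of two squares.
Step 3: Build a representation. Group n = k² · m with k = 3 and m = 29 · 61 = 1769 (a product of primes ≡ 1 (mod 4)); a representation of m scales to one of n via (k·x)² + (k·y)² = k²(x² + y²). Each prime p ≡ 1 (mod 4) is itself a sum of two squares; find a² by testing p − a² for a perfect square:
  29: 29 − 1² = 28, 29 − 2² = 25 = 5² ⇒ 29 = 2² + 5².
  61: 61 − 1² = 60, 61 − 2² = 57, 61 − 3² = 52, 61 − 4² = 45, 61 − 5² = 36 = 6² ⇒ 61 = 5² + 6².
  Combine using the Brahmagupta–Fibonacci identity (a² + b²)(c² + d²) = (ac − bd)² + (ad + bc)² = (ac + bd)² + (ad − bc)²:
  29 · 61 = 1769: from (2² + 5²)(5² + 6²), take (2·5 − 5·6, 2·6 + 5·5) = (10 − 30, 12 + 25) = (-20, 37); dropping signs (only squares matter) gives (20, 37); check 20² + 37² = 400 + 1369 = 1769 ✓.
  Scale by k = 3: (3·20, 3·37) = (60, 111).
Step 4: Order so x ≤ y and verify: 60² + 111² = 3600 + 12321 = 15921 = n. ✓

n = 15921 = 60² + 111² (one valid representation with x ≤ y).


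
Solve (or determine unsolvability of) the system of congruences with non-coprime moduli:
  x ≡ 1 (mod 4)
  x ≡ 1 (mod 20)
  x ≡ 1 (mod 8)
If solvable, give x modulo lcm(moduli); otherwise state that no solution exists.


Moduli 4, 20, 8 are not pairwise coprime, so CRT works modulo lcm(m_i) when all pairwise compatibility conditions hold.
Pairwise compatibility: gcd(m_i, m_j) must divide a_i - a_j for every pair.
Merge one congruence at a time:
  Start: x ≡ 1 (mod 4).
  Combine with x ≡ 1 (mod 20): gcd(4, 20) = 4; 1 - 1 = 0, which IS divisible by 4, so compatible.
    Write x = 1 + 4·t and substitute into x ≡ 1 (mod 20): 4·t ≡ 1 − 1 = 0 (mod 20).
    Divide the congruence (and modulus) by g = 4: 1·t ≡ 0 (mod 5).
    So t ≡ 0 (mod 5).
    Then x = 1 + 4·0 = 1, valid modulo lcm(4, 20) = 20: x ≡ 1 (mod 20).
  Combine with x ≡ 1 (mod 8): gcd(20, 8) = 4; 1 - 1 = 0, which IS divisible by 4, so compatible.
    Write x = 1 + 20·t and substitute into x ≡ 1 (mod 8): 20·t ≡ 1 − 1 = 0 (mod 8).
    Divide the congruence (and modulus) by g = 4: 5·t ≡ 0 (mod 2).
    Reduce coefficients mod 2: 1·t ≡ 0 (mod 2).
    So t ≡ 0 (mod 2).
    Then x = 1 + 20·0 = 1, valid modulo lcm(20, 8) = 40: x ≡ 1 (mod 40).
Verify: 1 mod 4 = 1, 1 mod 20 = 1, 1 mod 8 = 1.

x ≡ 1 (mod 40).


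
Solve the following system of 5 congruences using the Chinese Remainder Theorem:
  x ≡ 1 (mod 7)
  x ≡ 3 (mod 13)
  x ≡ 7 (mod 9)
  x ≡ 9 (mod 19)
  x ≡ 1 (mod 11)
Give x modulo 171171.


Product of moduli M = 7 · 13 · 9 · 19 · 11 = 171171.
Merge one congruence at a time:
  Start: x ≡ 1 (mod 7).
  Combine with x ≡ 3 (mod 13); new modulus lcm = 91.
    Write x = 1 + 7·t and substitute into x ≡ 3 (mod 13): 7·t ≡ 3 − 1 = 2 (mod 13).
    The inverse of 7 mod 13 is 2 (since 7·2 = 14 = 1·13 + 1), so t ≡ 2·2 = 4 ≡ 4 (mod 13).
    Then x = 1 + 7·4 = 29, valid modulo lcm(7, 13) = 91: x ≡ 29 (mod 91).
  Combine with x ≡ 7 (mod 9); new modulus lcm = 819.
    Write x = 29 + 91·t and substitute into x ≡ 7 (mod 9): 91·t ≡ 7 − 29 = -22 (mod 9).
    Reduce coefficients mod 9: 1·t ≡ 5 (mod 9).
    So t ≡ 5 (mod 9).
    Then x = 29 + 91·5 = 484, valid modulo lcm(91, 9) = 819: x ≡ 484 (mod 819).
  Combine with x ≡ 9 (mod 19); new modulus lcm = 15561.
    Write x = 484 + 819·t and substitute into x ≡ 9 (mod 19): 819·t ≡ 9 − 484 = -475 (mod 19).
    Reduce coefficients mod 19: 2·t ≡ 0 (mod 19).
    The inverse of 2 mod 19 is 10 (since 2·10 = 20 = 1·19 + 1), so t ≡ 10·0 = 0 ≡ 0 (mod 19).
    Then x = 484 + 819·0 = 484, valid modulo lcm(819, 19) = 15561: x ≡ 484 (mod 15561).
  Combine with x ≡ 1 (mod 11); new modulus lcm = 171171.
    Write x = 484 + 15561·t and substitute into x ≡ 1 (mod 11): 15561·t ≡ 1 − 484 = -483 (mod 11).
    Reduce coefficients mod 11: 7·t ≡ 1 (mod 11).
    The inverse of 7 mod 11 is 8 (since 7·8 = 56 = 5·11 + 1), so t ≡ 8·1 = 8 ≡ 8 (mod 11).
    Then x = 484 + 15561·8 = 124972, valid modulo lcm(15561, 11) = 171171: x ≡ 124972 (mod 171171).
Verify against each original: 124972 mod 7 = 1, 124972 mod 13 = 3, 124972 mod 9 = 7, 124972 mod 19 = 9, 124972 mod 11 = 1.

x ≡ 124972 (mod 171171).


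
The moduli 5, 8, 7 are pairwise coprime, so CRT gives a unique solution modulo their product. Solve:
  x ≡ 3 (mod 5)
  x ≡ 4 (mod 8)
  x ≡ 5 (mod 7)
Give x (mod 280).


Moduli 5, 8, 7 are pairwise coprime; by CRT there is a unique solution modulo M = 5 · 8 · 7 = 280.
Solve pairwise, accumulating the modulus:
  Start with x ≡ 3 (mod 5).
  Combine with x ≡ 4 (mod 8): since gcd(5, 8) = 1, we get a unique residue mod 40.
    Write x = 3 + 5·t and substitute into x ≡ 4 (mod 8): 5·t ≡ 4 − 3 = 1 (mod 8).
    The inverse of 5 mod 8 is 5 (since 5·5 = 25 = 3·8 + 1), so t ≡ 5·1 = 5 ≡ 5 (mod 8).
    Then x = 3 + 5·5 = 28, valid modulo lcm(5, 8) = 40: x ≡ 28 (mod 40).
  Combine with x ≡ 5 (mod 7): since gcd(40, 7) = 1, we get a unique residue mod 280.
    Write x = 28 + 40·t and substitute into x ≡ 5 (mod 7): 40·t ≡ 5 − 28 = -23 (mod 7).
    Reduce coefficients mod 7: 5·t ≡ 5 (mod 7).
    The inverse of 5 mod 7 is 3 (since 5·3 = 15 = 2·7 + 1), so t ≡ 3·5 = 15 ≡ 1 (mod 7).
    Then x = 28 + 40·1 = 68, valid modulo lcm(40, 7) = 280: x ≡ 68 (mod 280).
Verify: 68 mod 5 = 3 ✓, 68 mod 8 = 4 ✓, 68 mod 7 = 5 ✓.

x ≡ 68 (mod 280).


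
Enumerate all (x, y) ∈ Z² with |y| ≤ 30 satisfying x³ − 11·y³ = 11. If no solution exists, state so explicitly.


The equation is x³ - 11y³ = 11. For fixed y, x³ = 11·y³ + 11, so a solution requires the RHS to be a perfect cube.
Strategy: iterate y from -30 to 30, compute RHS = 11·y³ + 11, and check whether it is a (positive or negative) perfect cube.
Check small values of y:
  y = 0: RHS = 11 is not a perfect cube.
  y = 1: RHS = 22 is not a perfect cube.
  y = -1: RHS = 0 = (0)³ ⇒ x = 0 works.
  y = 2: RHS = 99 is not a perfect cube.
  y = -2: RHS = -77 is not a perfect cube.
  y = 3: RHS = 308 is not a perfect cube.
  y = -3: RHS = -286 is not a perfect cube.
Continuing the search up to |y| = 30 finds no further solutions beyond those listed.
Collected solutions: (0, -1).

Solutions (with |y| ≤ 30): (0, -1).


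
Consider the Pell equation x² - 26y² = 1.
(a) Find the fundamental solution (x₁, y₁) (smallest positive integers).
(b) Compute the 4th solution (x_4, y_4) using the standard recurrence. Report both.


Step 1: Find the fundamental solution (x₁, y₁) of x² - 26y² = 1.
  Expand √26 as a continued fraction. a₀ = ⌊√26⌋ = 5; iterate m_{k+1} = d_k·a_k − m_k, d_{k+1} = (26 − m_{k+1}²)/d_k, a_{k+1} = ⌊(a₀ + m_{k+1})/d_{k+1}⌋ (starting m₀ = 0, d₀ = 1), with convergents p_k = a_k·p_{k-1} + p_{k-2}, q_k = a_k·q_{k-1} + q_{k-2} (p₋₁ = 1, q₋₁ = 0):
  k = 0: a₀ = 5; p₀/q₀ = 5/1; p₀² − 26·q₀² = 25 − 26 = -1.
  k = 1: m = 5, d = 1, a = ⌊(5 + 5)/1⌋ = 10; p/q = (10·5 + 1)/(10·1 + 0) = 51/10; p² − 26·q² = 2601 − 2600 = 1.
  The first convergent with p² − 26·q² = 1 gives the fundamental solution (x₁, y₁) = (51, 10).
Step 2: Apply the recurrence (x_{n+1}, y_{n+1}) = (x₁x_n + 26y₁y_n, x₁y_n + y₁x_n) repeatedly.
  From (x_1, y_1) = (51, 10): x_2 = 51·51 + 26·10·10 = 5201; y_2 = 51·10 + 10·51 = 1020.
  From (x_2, y_2) = (5201, 1020): x_3 = 51·5201 + 26·10·1020 = 530451; y_3 = 51·1020 + 10·5201 = 104030.
  From (x_3, y_3) = (530451, 104030): x_4 = 51·530451 + 26·10·104030 = 54100801; y_4 = 51·104030 + 10·530451 = 10610040.
Step 3: Verify x_4² - 26·y_4² = 2926896668841601 - 2926896668841600 = 1 (should be 1). ✓

(x_1, y_1) = (51, 10); (x_4, y_4) = (54100801, 10610040).


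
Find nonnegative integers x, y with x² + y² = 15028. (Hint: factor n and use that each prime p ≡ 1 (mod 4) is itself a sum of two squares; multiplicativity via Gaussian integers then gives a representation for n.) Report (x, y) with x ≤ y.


Step 1: Factor n = 15028 = 2^2 · 13 · 17^2.
Step 2: Check the mod-4 condition on each prime factor: 2 = 2 (special); 13 ≡ 1 (mod 4), exponent 1; 17 ≡ 1 (mod 4), exponent 2.
All primes ≡ 3 (mod 4) appear to even exponent (or don't appear), so by the two-squares theorem n IS expressible as a sum of two squares.
Step 3: Build a representation. Group n = k² · m with k = 2 and m = 13 · 17 · 17 = 3757 (a product of primes ≡ 1 (mod 4)); a representation of m scales to one of n via (k·x)² + (k·y)² = k²(x² + y²). Each prime p ≡ 1 (mod 4) is itself a sum of two squares; find a² by testing p − a² for a perfect square:
  13: 13 − 1² = 12, 13 − 2² = 9 = 3² ⇒ 13 = 2² + 3².
  17: 17 − 1² = 16 = 4² ⇒ 17 = 1² + 4².
  Combine using the Brahmagupta–Fibonacci identity (a² + b²)(c² + d²) = (ac − bd)² + (ad + bc)² = (ac + bd)² + (ad − bc)²:
  13 · 17 = 221: from (2² + 3²)(1² + 4²), take (2·1 − 3·4, 2·4 + 3·1) = (2 − 12, 8 + 3) = (-10, 11); dropping signs (only squares matter) gives (10, 11); check 10² + 11² = 100 + 121 = 221 ✓.
  221 · 17 = 3757: from (10² + 11²)(1² + 4²), take (10·1 − 11·4, 10·4 + 11·1) = (10 − 44, 40 + 11) = (-34, 51); dropping signs (only squares matter) gives (34, 51); check 34² + 51² = 1156 + 2601 = 3757 ✓.
  Scale by k = 2: (2·34, 2·51) = (68, 102).
Step 4: Order so x ≤ y and verify: 68² + 102² = 4624 + 10404 = 15028 = n. ✓

n = 15028 = 68² + 102² (one valid representation with x ≤ y).


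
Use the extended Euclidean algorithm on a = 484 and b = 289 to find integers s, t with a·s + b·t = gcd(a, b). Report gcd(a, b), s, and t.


Euclidean algorithm on (484, 289) — divide until remainder is 0:
  484 = 1 · 289 + 195
  289 = 1 · 195 + 94
  195 = 2 · 94 + 7
  94 = 13 · 7 + 3
  7 = 2 · 3 + 1
  3 = 3 · 1 + 0
gcd(484, 289) = 1.
Track Bezout coefficients alongside the remainders: start with r₀ = 484 = a·1 + b·0 (s = 1, t = 0) and r₁ = 289 = a·0 + b·1 (s = 0, t = 1); each new remainder r_{k+1} = r_{k-1} − q_k·r_k inherits s_{k+1} = s_{k-1} − q_k·s_k, t_{k+1} = t_{k-1} − q_k·t_k, so r_k = a·s_k + b·t_k at every step:
  q = 1: r = 195, s = 1 − 1·0 = 1, t = 0 − 1·1 = -1  (check: 484·1 + 289·(-1) = 195)
  q = 1: r = 94, s = 0 − 1·1 = -1, t = 1 − 1·(-1) = 2  (check: 484·(-1) + 289·2 = 94)
  q = 2: r = 7, s = 1 − 2·(-1) = 3, t = -1 − 2·2 = -5  (check: 484·3 + 289·(-5) = 7)
  q = 13: r = 3, s = -1 − 13·3 = -40, t = 2 − 13·(-5) = 67  (check: 484·(-40) + 289·67 = 3)
  q = 2: r = 1, s = 3 − 2·(-40) = 83, t = -5 − 2·67 = -139  (check: 484·83 + 289·(-139) = 1)
The row with r = 1 (the gcd) gives the Bezout coefficients s = 83, t = -139.
Result: 484 · (83) + 289 · (-139) = 1.

gcd(484, 289) = 1; s = 83, t = -139 (check: 484·83 + 289·(-139) = 1).


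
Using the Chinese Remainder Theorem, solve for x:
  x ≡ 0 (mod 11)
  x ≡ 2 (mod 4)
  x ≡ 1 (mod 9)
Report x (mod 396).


Moduli 11, 4, 9 are pairwise coprime; by CRT there is a unique solution modulo M = 11 · 4 · 9 = 396.
Solve pairwise, accumulating the modulus:
  Start with x ≡ 0 (mod 11).
  Combine with x ≡ 2 (mod 4): since gcd(11, 4) = 1, we get a unique residue mod 44.
    Write x = 0 + 11·t and substitute into x ≡ 2 (mod 4): 11·t ≡ 2 − 0 = 2 (mod 4).
    Reduce coefficients mod 4: 3·t ≡ 2 (mod 4).
    The inverse of 3 mod 4 is 3 (since 3·3 = 9 = 2·4 + 1), so t ≡ 3·2 = 6 ≡ 2 (mod 4).
    Then x = 0 + 11·2 = 22, valid modulo lcm(11, 4) = 44: x ≡ 22 (mod 44).
  Combine with x ≡ 1 (mod 9): since gcd(44, 9) = 1, we get a unique residue mod 396.
    Write x = 22 + 44·t and substitute into x ≡ 1 (mod 9): 44·t ≡ 1 − 22 = -21 (mod 9).
    Reduce coefficients mod 9: 8·t ≡ 6 (mod 9).
    The inverse of 8 mod 9 is 8 (since 8·8 = 64 = 7·9 + 1), so t ≡ 8·6 = 48 ≡ 3 (mod 9).
    Then x = 22 + 44·3 = 154, valid modulo lcm(44, 9) = 396: x ≡ 154 (mod 396).
Verify: 154 mod 11 = 0 ✓, 154 mod 4 = 2 ✓, 154 mod 9 = 1 ✓.

x ≡ 154 (mod 396).


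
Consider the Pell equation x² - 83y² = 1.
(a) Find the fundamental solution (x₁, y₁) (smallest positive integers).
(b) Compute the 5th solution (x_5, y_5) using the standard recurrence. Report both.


Step 1: Find the fundamental solution (x₁, y₁) of x² - 83y² = 1.
  Expand √83 as a continued fraction. a₀ = ⌊√83⌋ = 9; iterate m_{k+1} = d_k·a_k − m_k, d_{k+1} = (83 − m_{k+1}²)/d_k, a_{k+1} = ⌊(a₀ + m_{k+1})/d_{k+1}⌋ (starting m₀ = 0, d₀ = 1), with convergents p_k = a_k·p_{k-1} + p_{k-2}, q_k = a_k·q_{k-1} + q_{k-2} (p₋₁ = 1, q₋₁ = 0):
  k = 0: a₀ = 9; p₀/q₀ = 9/1; p₀² − 83·q₀² = 81 − 83 = -2.
  k = 1: m = 9, d = 2, a = ⌊(9 + 9)/2⌋ = 9; p/q = (9·9 + 1)/(9·1 + 0) = 82/9; p² − 83·q² = 6724 − 6723 = 1.
  The first convergent with p² − 83·q² = 1 gives the fundamental solution (x₁, y₁) = (82, 9).
Step 2: Apply the recurrence (x_{n+1}, y_{n+1}) = (x₁x_n + 83y₁y_n, x₁y_n + y₁x_n) repeatedly.
  From (x_1, y_1) = (82, 9): x_2 = 82·82 + 83·9·9 = 13447; y_2 = 82·9 + 9·82 = 1476.
  From (x_2, y_2) = (13447, 1476): x_3 = 82·13447 + 83·9·1476 = 2205226; y_3 = 82·1476 + 9·13447 = 242055.
  From (x_3, y_3) = (2205226, 242055): x_4 = 82·2205226 + 83·9·242055 = 361643617; y_4 = 82·242055 + 9·2205226 = 39695544.
  From (x_4, y_4) = (361643617, 39695544): x_5 = 82·361643617 + 83·9·39695544 = 59307347962; y_5 = 82·39695544 + 9·361643617 = 6509827161.
Step 3: Verify x_5² - 83·y_5² = 3517361522285745553444 - 3517361522285745553443 = 1 (should be 1). ✓

(x_1, y_1) = (82, 9); (x_5, y_5) = (59307347962, 6509827161).


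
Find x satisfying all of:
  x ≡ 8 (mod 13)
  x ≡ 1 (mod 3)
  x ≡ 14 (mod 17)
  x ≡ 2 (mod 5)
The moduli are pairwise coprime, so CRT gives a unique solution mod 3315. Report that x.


Product of moduli M = 13 · 3 · 17 · 5 = 3315.
Merge one congruence at a time:
  Start: x ≡ 8 (mod 13).
  Combine with x ≡ 1 (mod 3); new modulus lcm = 39.
    Write x = 8 + 13·t and substitute into x ≡ 1 (mod 3): 13·t ≡ 1 − 8 = -7 (mod 3).
    Reduce coefficients mod 3: 1·t ≡ 2 (mod 3).
    So t ≡ 2 (mod 3).
    Then x = 8 + 13·2 = 34, valid modulo lcm(13, 3) = 39: x ≡ 34 (mod 39).
  Combine with x ≡ 14 (mod 17); new modulus lcm = 663.
    Write x = 34 + 39·t and substitute into x ≡ 14 (mod 17): 39·t ≡ 14 − 34 = -20 (mod 17).
    Reduce coefficients mod 17: 5·t ≡ 14 (mod 17).
    The inverse of 5 mod 17 is 7 (since 5·7 = 35 = 2·17 + 1), so t ≡ 7·14 = 98 ≡ 13 (mod 17).
    Then x = 34 + 39·13 = 541, valid modulo lcm(39, 17) = 663: x ≡ 541 (mod 663).
  Combine with x ≡ 2 (mod 5); new modulus lcm = 3315.
    Write x = 541 + 663·t and substitute into x ≡ 2 (mod 5): 663·t ≡ 2 − 541 = -539 (mod 5).
    Reduce coefficients mod 5: 3·t ≡ 1 (mod 5).
    The inverse of 3 mod 5 is 2 (since 3·2 = 6 = 1·5 + 1), so t ≡ 2·1 = 2 ≡ 2 (mod 5).
    Then x = 541 + 663·2 = 1867, valid modulo lcm(663, 5) = 3315: x ≡ 1867 (mod 3315).
Verify against each original: 1867 mod 13 = 8, 1867 mod 3 = 1, 1867 mod 17 = 14, 1867 mod 5 = 2.

x ≡ 1867 (mod 3315).
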